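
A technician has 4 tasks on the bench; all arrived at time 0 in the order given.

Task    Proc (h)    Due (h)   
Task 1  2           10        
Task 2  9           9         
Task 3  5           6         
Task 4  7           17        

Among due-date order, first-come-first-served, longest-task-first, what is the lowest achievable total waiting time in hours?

EDD (increasing due date): Task 3 Task 2 Task 1 Task 4.
Task 3: waits 0, runs 0→5
Task 2: waits 5, runs 5→14
Task 1: waits 14, runs 14→16
Task 4: waits 16, runs 16→23
Sum = 0+5+14+16 = 35.
FIFO (arrival order): Task 1 Task 2 Task 3 Task 4.
Task 1: waits 0, runs 0→2
Task 2: waits 2, runs 2→11
Task 3: waits 11, runs 11→16
Task 4: waits 16, runs 16→23
Sum = 0+2+11+16 = 29.
LPT (decreasing processing time): Task 2 Task 4 Task 3 Task 1.
Task 2: waits 0, runs 0→9
Task 4: waits 9, runs 9→16
Task 3: waits 16, runs 16→21
Task 1: waits 21, runs 21→23
Sum = 0+9+16+21 = 46.
EDD 35, FIFO 29, LPT 46 → minimum 29.

29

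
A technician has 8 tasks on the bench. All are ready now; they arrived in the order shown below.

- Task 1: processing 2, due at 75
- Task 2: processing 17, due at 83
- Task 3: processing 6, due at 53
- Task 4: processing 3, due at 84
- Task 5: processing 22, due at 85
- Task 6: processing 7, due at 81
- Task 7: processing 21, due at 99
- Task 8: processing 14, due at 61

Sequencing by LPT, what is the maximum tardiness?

LPT (decreasing processing time): Task 5 Task 7 Task 2 Task 8 Task 6 Task 3 Task 4 Task 1.
Task 5: 0→22, due 85, tardiness 0
Task 7: 22→43, due 99, tardiness 0
Task 2: 43→60, due 83, tardiness 0
Task 8: 60→74, due 61, tardiness 13
Task 6: 74→81, due 81, tardiness 0
Task 3: 81→87, due 53, tardiness 34
Task 4: 87→90, due 84, tardiness 6
Task 1: 90→92, due 75, tardiness 17
Maximum = 34.

34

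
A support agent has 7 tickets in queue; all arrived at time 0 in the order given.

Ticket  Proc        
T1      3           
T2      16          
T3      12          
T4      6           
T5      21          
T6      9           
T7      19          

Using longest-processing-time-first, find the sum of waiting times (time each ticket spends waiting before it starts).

345

LPT (decreasing processing time): T5 T7 T2 T3 T6 T4 T1.
T5: waits 0, runs 0→21
T7: waits 21, runs 21→40
T2: waits 40, runs 40→56
T3: waits 56, runs 56→68
T6: waits 68, runs 68→77
T4: waits 77, runs 77→83
T1: waits 83, runs 83→86
Sum = 0+21+40+56+68+77+83 = 345.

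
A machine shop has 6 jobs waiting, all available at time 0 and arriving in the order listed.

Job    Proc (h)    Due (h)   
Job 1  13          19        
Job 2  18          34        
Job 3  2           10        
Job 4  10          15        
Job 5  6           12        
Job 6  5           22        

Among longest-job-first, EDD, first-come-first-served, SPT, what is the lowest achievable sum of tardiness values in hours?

46

LPT (decreasing processing time): Job 2 Job 1 Job 4 Job 5 Job 6 Job 3.
Job 2: 0→18, due 34, tardiness 0
Job 1: 18→31, due 19, tardiness 12
Job 4: 31→41, due 15, tardiness 26
Job 5: 41→47, due 12, tardiness 35
Job 6: 47→52, due 22, tardiness 30
Job 3: 52→54, due 10, tardiness 44
Sum = 0+12+26+35+30+44 = 147.
EDD (increasing due date): Job 3 Job 5 Job 4 Job 1 Job 6 Job 2.
Job 3: 0→2, due 10, tardiness 0
Job 5: 2→8, due 12, tardiness 0
Job 4: 8→18, due 15, tardiness 3
Job 1: 18→31, due 19, tardiness 12
Job 6: 31→36, due 22, tardiness 14
Job 2: 36→54, due 34, tardiness 20
Sum = 0+0+3+12+14+20 = 49.
FIFO (arrival order): Job 1 Job 2 Job 3 Job 4 Job 5 Job 6.
Job 1: 0→13, due 19, tardiness 0
Job 2: 13→31, due 34, tardiness 0
Job 3: 31→33, due 10, tardiness 23
Job 4: 33→43, due 15, tardiness 28
Job 5: 43→49, due 12, tardiness 37
Job 6: 49→54, due 22, tardiness 32
Sum = 0+0+23+28+37+32 = 120.
SPT (increasing processing time): Job 3 Job 6 Job 5 Job 4 Job 1 Job 2.
Job 3: 0→2, due 10, tardiness 0
Job 6: 2→7, due 22, tardiness 0
Job 5: 7→13, due 12, tardiness 1
Job 4: 13→23, due 15, tardiness 8
Job 1: 23→36, due 19, tardiness 17
Job 2: 36→54, due 34, tardiness 20
Sum = 0+0+1+8+17+20 = 46.
LPT 147, EDD 49, FIFO 120, SPT 46 → minimum 46.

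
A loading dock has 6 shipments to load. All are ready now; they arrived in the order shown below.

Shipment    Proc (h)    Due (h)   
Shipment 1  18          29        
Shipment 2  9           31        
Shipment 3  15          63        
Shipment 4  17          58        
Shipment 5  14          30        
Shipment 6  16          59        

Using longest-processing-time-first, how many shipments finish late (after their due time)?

3

LPT (decreasing processing time): Shipment 1 Shipment 4 Shipment 6 Shipment 3 Shipment 5 Shipment 2.
Shipment 1: 0→18, due 29, tardiness 0
Shipment 4: 18→35, due 58, tardiness 0
Shipment 6: 35→51, due 59, tardiness 0
Shipment 3: 51→66, due 63, tardiness 3
Shipment 5: 66→80, due 30, tardiness 50
Shipment 2: 80→89, due 31, tardiness 58
Late shipments: 3.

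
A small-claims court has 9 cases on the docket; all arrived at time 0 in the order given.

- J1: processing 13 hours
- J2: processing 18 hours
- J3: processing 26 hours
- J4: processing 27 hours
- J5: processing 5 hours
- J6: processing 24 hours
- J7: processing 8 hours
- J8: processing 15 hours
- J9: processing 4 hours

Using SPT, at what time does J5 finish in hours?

9

SPT (increasing processing time): J9 J5 J7 J1 J8 J2 J6 J3 J4.
J9: 0→4
J5: 4→9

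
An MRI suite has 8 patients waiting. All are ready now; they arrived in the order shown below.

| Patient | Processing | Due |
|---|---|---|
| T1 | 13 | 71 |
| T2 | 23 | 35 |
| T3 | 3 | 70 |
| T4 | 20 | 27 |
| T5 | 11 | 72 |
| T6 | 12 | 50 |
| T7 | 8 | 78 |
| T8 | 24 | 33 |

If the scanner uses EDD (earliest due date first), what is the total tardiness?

EDD (increasing due date): T4 T8 T2 T6 T3 T1 T5 T7.
T4: 0→20, due 27, tardiness 0
T8: 20→44, due 33, tardiness 11
T2: 44→67, due 35, tardiness 32
T6: 67→79, due 50, tardiness 29
T3: 79→82, due 70, tardiness 12
T1: 82→95, due 71, tardiness 24
T5: 95→106, due 72, tardiness 34
T7: 106→114, due 78, tardiness 36
Sum = 0+11+32+29+12+24+34+36 = 178.

178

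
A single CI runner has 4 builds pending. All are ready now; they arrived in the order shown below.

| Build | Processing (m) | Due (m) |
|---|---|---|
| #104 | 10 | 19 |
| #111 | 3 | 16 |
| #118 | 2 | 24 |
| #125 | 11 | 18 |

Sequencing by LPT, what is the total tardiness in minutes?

LPT (decreasing processing time): #125 #104 #111 #118.
#125: 0→11, due 18, tardiness 0
#104: 11→21, due 19, tardiness 2
#111: 21→24, due 16, tardiness 8
#118: 24→26, due 24, tardiness 2
Sum = 0+2+8+2 = 12.

12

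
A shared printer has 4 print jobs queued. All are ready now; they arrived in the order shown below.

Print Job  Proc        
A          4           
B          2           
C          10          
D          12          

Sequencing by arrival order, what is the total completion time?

54

FIFO (arrival order): A B C D.
A: 0→4
B: 4→6
C: 6→16
D: 16→28
Sum = 4+6+16+28 = 54.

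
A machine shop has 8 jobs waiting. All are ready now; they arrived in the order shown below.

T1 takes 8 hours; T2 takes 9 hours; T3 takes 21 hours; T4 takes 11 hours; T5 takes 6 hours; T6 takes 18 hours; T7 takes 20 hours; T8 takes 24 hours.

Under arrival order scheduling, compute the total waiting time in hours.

FIFO (arrival order): T1 T2 T3 T4 T5 T6 T7 T8.
T1: waits 0, runs 0→8
T2: waits 8, runs 8→17
T3: waits 17, runs 17→38
T4: waits 38, runs 38→49
T5: waits 49, runs 49→55
T6: waits 55, runs 55→73
T7: waits 73, runs 73→93
T8: waits 93, runs 93→117
Sum = 0+8+17+38+49+55+73+93 = 333.

333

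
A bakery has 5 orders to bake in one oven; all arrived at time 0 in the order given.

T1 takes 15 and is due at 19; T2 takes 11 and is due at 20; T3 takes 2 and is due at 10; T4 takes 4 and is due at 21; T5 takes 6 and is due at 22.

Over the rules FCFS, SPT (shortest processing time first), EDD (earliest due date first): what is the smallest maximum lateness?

16

FIFO (arrival order): T1 T2 T3 T4 T5.
T1: 0→15, due 19, lateness -4
T2: 15→26, due 20, lateness 6
T3: 26→28, due 10, lateness 18
T4: 28→32, due 21, lateness 11
T5: 32→38, due 22, lateness 16
Maximum = 18.
SPT (increasing processing time): T3 T4 T5 T2 T1.
T3: 0→2, due 10, lateness -8
T4: 2→6, due 21, lateness -15
T5: 6→12, due 22, lateness -10
T2: 12→23, due 20, lateness 3
T1: 23→38, due 19, lateness 19
Maximum = 19.
EDD (increasing due date): T3 T1 T2 T4 T5.
T3: 0→2, due 10, lateness -8
T1: 2→17, due 19, lateness -2
T2: 17→28, due 20, lateness 8
T4: 28→32, due 21, lateness 11
T5: 32→38, due 22, lateness 16
Maximum = 16.
FIFO 18, SPT 19, EDD 16 → minimum 16.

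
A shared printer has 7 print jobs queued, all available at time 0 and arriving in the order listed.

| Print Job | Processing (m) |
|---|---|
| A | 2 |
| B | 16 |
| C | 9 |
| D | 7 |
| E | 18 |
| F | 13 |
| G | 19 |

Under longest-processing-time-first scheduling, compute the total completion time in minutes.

416

LPT (decreasing processing time): G E B F C D A.
G: 0→19
E: 19→37
B: 37→53
F: 53→66
C: 66→75
D: 75→82
A: 82→84
Sum = 19+37+53+66+75+82+84 = 416.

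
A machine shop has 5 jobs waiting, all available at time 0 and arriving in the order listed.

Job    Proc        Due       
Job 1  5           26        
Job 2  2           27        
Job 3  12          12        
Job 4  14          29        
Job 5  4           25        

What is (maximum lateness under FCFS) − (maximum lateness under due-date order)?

FIFO (arrival order): Job 1 Job 2 Job 3 Job 4 Job 5.
Job 1: 0→5, due 26, lateness -21
Job 2: 5→7, due 27, lateness -20
Job 3: 7→19, due 12, lateness 7
Job 4: 19→33, due 29, lateness 4
Job 5: 33→37, due 25, lateness 12
Maximum = 12.
EDD (increasing due date): Job 3 Job 5 Job 1 Job 2 Job 4.
Job 3: 0→12, due 12, lateness 0
Job 5: 12→16, due 25, lateness -9
Job 1: 16→21, due 26, lateness -5
Job 2: 21→23, due 27, lateness -4
Job 4: 23→37, due 29, lateness 8
Maximum = 8.
Difference = 12 − 8 = 4.

4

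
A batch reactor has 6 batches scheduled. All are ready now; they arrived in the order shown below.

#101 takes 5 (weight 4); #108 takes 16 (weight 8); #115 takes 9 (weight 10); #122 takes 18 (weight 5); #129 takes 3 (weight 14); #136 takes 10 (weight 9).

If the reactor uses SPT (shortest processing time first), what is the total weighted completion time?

1136

SPT (increasing processing time): #129 #101 #115 #136 #108 #122.
#129: finishes 3, weight 14, w·C = 42
#101: finishes 8, weight 4, w·C = 32
#115: finishes 17, weight 10, w·C = 170
#136: finishes 27, weight 9, w·C = 243
#108: finishes 43, weight 8, w·C = 344
#122: finishes 61, weight 5, w·C = 305
Sum = 42+32+170+243+344+305 = 1136.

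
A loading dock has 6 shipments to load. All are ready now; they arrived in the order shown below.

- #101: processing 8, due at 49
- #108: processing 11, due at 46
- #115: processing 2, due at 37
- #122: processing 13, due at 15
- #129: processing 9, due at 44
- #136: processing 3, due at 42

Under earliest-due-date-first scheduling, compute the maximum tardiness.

0

EDD (increasing due date): #122 #115 #136 #129 #108 #101.
#122: 0→13, due 15, tardiness 0
#115: 13→15, due 37, tardiness 0
#136: 15→18, due 42, tardiness 0
#129: 18→27, due 44, tardiness 0
#108: 27→38, due 46, tardiness 0
#101: 38→46, due 49, tardiness 0
Maximum = 0.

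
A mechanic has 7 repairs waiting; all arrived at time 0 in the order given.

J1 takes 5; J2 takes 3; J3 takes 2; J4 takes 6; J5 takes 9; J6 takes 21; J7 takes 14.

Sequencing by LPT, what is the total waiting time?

263

LPT (decreasing processing time): J6 J7 J5 J4 J1 J2 J3.
J6: waits 0, runs 0→21
J7: waits 21, runs 21→35
J5: waits 35, runs 35→44
J4: waits 44, runs 44→50
J1: waits 50, runs 50→55
J2: waits 55, runs 55→58
J3: waits 58, runs 58→60
Sum = 0+21+35+44+50+55+58 = 263.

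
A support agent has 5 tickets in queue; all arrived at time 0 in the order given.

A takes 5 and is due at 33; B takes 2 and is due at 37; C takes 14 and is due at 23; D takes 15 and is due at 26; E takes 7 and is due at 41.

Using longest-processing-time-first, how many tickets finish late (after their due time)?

3

LPT (decreasing processing time): D C E A B.
D: 0→15, due 26, tardiness 0
C: 15→29, due 23, tardiness 6
E: 29→36, due 41, tardiness 0
A: 36→41, due 33, tardiness 8
B: 41→43, due 37, tardiness 6
Late tickets: 3.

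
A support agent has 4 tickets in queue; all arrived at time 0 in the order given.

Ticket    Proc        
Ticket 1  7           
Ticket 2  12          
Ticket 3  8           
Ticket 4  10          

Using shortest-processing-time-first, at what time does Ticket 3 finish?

15

SPT (increasing processing time): Ticket 1 Ticket 3 Ticket 4 Ticket 2.
Ticket 1: 0→7
Ticket 3: 7→15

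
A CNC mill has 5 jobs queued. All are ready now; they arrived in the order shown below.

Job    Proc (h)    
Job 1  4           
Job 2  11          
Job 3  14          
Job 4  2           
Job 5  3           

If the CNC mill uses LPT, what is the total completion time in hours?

134

LPT (decreasing processing time): Job 3 Job 2 Job 1 Job 5 Job 4.
Job 3: 0→14
Job 2: 14→25
Job 1: 25→29
Job 5: 29→32
Job 4: 32→34
Sum = 14+25+29+32+34 = 134.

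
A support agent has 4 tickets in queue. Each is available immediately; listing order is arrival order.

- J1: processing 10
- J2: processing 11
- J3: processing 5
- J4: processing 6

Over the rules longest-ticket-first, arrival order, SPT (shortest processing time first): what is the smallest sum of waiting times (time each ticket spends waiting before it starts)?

LPT (decreasing processing time): J2 J1 J4 J3.
J2: waits 0, runs 0→11
J1: waits 11, runs 11→21
J4: waits 21, runs 21→27
J3: waits 27, runs 27→32
Sum = 0+11+21+27 = 59.
FIFO (arrival order): J1 J2 J3 J4.
J1: waits 0, runs 0→10
J2: waits 10, runs 10→21
J3: waits 21, runs 21→26
J4: waits 26, runs 26→32
Sum = 0+10+21+26 = 57.
SPT (increasing processing time): J3 J4 J1 J2.
J3: waits 0, runs 0→5
J4: waits 5, runs 5→11
J1: waits 11, runs 11→21
J2: waits 21, runs 21→32
Sum = 0+5+11+21 = 37.
LPT 59, FIFO 57, SPT 37 → minimum 37.

37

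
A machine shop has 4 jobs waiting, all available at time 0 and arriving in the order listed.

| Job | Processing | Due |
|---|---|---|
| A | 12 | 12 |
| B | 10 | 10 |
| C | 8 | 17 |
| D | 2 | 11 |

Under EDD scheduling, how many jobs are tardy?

3

EDD (increasing due date): B D A C.
B: 0→10, due 10, tardiness 0
D: 10→12, due 11, tardiness 1
A: 12→24, due 12, tardiness 12
C: 24→32, due 17, tardiness 15
Late jobs: 3.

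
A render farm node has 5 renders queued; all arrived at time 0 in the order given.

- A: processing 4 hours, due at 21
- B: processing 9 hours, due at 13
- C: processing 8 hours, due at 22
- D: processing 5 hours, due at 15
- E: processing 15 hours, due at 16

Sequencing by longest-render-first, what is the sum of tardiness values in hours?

LPT (decreasing processing time): E B C D A.
E: 0→15, due 16, tardiness 0
B: 15→24, due 13, tardiness 11
C: 24→32, due 22, tardiness 10
D: 32→37, due 15, tardiness 22
A: 37→41, due 21, tardiness 20
Sum = 0+11+10+22+20 = 63.

63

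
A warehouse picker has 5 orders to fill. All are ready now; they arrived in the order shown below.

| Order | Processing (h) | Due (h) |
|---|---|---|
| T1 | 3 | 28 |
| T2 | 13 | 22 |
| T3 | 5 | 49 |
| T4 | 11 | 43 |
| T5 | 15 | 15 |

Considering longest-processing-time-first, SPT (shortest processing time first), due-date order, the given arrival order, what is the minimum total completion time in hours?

LPT (decreasing processing time): T5 T2 T4 T3 T1.
T5: 0→15
T2: 15→28
T4: 28→39
T3: 39→44
T1: 44→47
Sum = 15+28+39+44+47 = 173.
SPT (increasing processing time): T1 T3 T4 T2 T5.
T1: 0→3
T3: 3→8
T4: 8→19
T2: 19→32
T5: 32→47
Sum = 3+8+19+32+47 = 109.
EDD (increasing due date): T5 T2 T1 T4 T3.
T5: 0→15
T2: 15→28
T1: 28→31
T4: 31→42
T3: 42→47
Sum = 15+28+31+42+47 = 163.
FIFO (arrival order): T1 T2 T3 T4 T5.
T1: 0→3
T2: 3→16
T3: 16→21
T4: 21→32
T5: 32→47
Sum = 3+16+21+32+47 = 119.
LPT 173, SPT 109, EDD 163, FIFO 119 → minimum 109.

109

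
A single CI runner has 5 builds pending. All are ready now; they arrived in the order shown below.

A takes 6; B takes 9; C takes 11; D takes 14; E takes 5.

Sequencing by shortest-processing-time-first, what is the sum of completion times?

112

SPT (increasing processing time): E A B C D.
E: 0→5
A: 5→11
B: 11→20
C: 20→31
D: 31→45
Sum = 5+11+20+31+45 = 112.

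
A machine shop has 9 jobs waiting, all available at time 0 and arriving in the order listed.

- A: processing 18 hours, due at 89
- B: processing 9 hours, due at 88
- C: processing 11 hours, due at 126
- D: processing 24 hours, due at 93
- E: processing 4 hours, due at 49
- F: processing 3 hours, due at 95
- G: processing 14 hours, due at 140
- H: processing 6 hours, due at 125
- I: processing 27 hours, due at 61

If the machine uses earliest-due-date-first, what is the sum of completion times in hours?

609

EDD (increasing due date): E I B A D F H C G.
E: 0→4
I: 4→31
B: 31→40
A: 40→58
D: 58→82
F: 82→85
H: 85→91
C: 91→102
G: 102→116
Sum = 4+31+40+58+82+85+91+102+116 = 609.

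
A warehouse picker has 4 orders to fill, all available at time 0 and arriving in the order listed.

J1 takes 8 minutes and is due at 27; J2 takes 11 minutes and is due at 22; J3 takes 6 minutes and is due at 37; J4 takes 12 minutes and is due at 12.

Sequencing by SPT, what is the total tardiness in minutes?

SPT (increasing processing time): J3 J1 J2 J4.
J3: 0→6, due 37, tardiness 0
J1: 6→14, due 27, tardiness 0
J2: 14→25, due 22, tardiness 3
J4: 25→37, due 12, tardiness 25
Sum = 0+0+3+25 = 28.

28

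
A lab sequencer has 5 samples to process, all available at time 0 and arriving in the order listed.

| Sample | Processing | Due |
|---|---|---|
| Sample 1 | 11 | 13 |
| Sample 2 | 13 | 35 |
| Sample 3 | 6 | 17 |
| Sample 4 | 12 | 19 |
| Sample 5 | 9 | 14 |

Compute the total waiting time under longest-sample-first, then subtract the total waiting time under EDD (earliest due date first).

LPT (decreasing processing time): Sample 2 Sample 4 Sample 1 Sample 5 Sample 3.
Sample 2: waits 0, runs 0→13
Sample 4: waits 13, runs 13→25
Sample 1: waits 25, runs 25→36
Sample 5: waits 36, runs 36→45
Sample 3: waits 45, runs 45→51
Sum = 0+13+25+36+45 = 119.
EDD (increasing due date): Sample 1 Sample 5 Sample 3 Sample 4 Sample 2.
Sample 1: waits 0, runs 0→11
Sample 5: waits 11, runs 11→20
Sample 3: waits 20, runs 20→26
Sample 4: waits 26, runs 26→38
Sample 2: waits 38, runs 38→51
Sum = 0+11+20+26+38 = 95.
Difference = 119 − 95 = 24.

24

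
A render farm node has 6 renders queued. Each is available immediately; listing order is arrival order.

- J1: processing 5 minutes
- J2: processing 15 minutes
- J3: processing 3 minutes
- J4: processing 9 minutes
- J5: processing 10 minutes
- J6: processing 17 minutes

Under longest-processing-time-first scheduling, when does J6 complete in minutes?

LPT (decreasing processing time): J6 J2 J5 J4 J1 J3.
J6: 0→17

17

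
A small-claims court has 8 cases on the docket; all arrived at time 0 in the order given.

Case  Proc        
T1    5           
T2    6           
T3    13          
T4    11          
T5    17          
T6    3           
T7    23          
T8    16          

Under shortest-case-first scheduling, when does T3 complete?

SPT (increasing processing time): T6 T1 T2 T4 T3 T8 T5 T7.
T6: 0→3
T1: 3→8
T2: 8→14
T4: 14→25
T3: 25→38

38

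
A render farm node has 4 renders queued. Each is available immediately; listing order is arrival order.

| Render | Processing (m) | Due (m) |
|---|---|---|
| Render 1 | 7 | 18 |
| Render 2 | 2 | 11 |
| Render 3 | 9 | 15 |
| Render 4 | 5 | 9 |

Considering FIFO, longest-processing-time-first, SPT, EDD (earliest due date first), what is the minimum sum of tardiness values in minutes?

FIFO (arrival order): Render 1 Render 2 Render 3 Render 4.
Render 1: 0→7, due 18, tardiness 0
Render 2: 7→9, due 11, tardiness 0
Render 3: 9→18, due 15, tardiness 3
Render 4: 18→23, due 9, tardiness 14
Sum = 0+0+3+14 = 17.
LPT (decreasing processing time): Render 3 Render 1 Render 4 Render 2.
Render 3: 0→9, due 15, tardiness 0
Render 1: 9→16, due 18, tardiness 0
Render 4: 16→21, due 9, tardiness 12
Render 2: 21→23, due 11, tardiness 12
Sum = 0+0+12+12 = 24.
SPT (increasing processing time): Render 2 Render 4 Render 1 Render 3.
Render 2: 0→2, due 11, tardiness 0
Render 4: 2→7, due 9, tardiness 0
Render 1: 7→14, due 18, tardiness 0
Render 3: 14→23, due 15, tardiness 8
Sum = 0+0+0+8 = 8.
EDD (increasing due date): Render 4 Render 2 Render 3 Render 1.
Render 4: 0→5, due 9, tardiness 0
Render 2: 5→7, due 11, tardiness 0
Render 3: 7→16, due 15, tardiness 1
Render 1: 16→23, due 18, tardiness 5
Sum = 0+0+1+5 = 6.
FIFO 17, LPT 24, SPT 8, EDD 6 → minimum 6.

6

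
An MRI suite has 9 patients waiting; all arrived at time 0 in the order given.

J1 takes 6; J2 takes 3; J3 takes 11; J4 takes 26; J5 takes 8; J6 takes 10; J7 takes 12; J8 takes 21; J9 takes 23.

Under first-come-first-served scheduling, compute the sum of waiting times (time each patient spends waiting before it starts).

372

FIFO (arrival order): J1 J2 J3 J4 J5 J6 J7 J8 J9.
J1: waits 0, runs 0→6
J2: waits 6, runs 6→9
J3: waits 9, runs 9→20
J4: waits 20, runs 20→46
J5: waits 46, runs 46→54
J6: waits 54, runs 54→64
J7: waits 64, runs 64→76
J8: waits 76, runs 76→97
J9: waits 97, runs 97→120
Sum = 0+6+9+20+46+54+64+76+97 = 372.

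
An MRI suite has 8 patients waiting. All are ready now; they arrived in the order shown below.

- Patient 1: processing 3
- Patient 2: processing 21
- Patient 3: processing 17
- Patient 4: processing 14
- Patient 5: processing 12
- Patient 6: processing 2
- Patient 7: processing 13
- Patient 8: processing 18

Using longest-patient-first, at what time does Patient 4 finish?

70

LPT (decreasing processing time): Patient 2 Patient 8 Patient 3 Patient 4 Patient 7 Patient 5 Patient 1 Patient 6.
Patient 2: 0→21
Patient 8: 21→39
Patient 3: 39→56
Patient 4: 56→70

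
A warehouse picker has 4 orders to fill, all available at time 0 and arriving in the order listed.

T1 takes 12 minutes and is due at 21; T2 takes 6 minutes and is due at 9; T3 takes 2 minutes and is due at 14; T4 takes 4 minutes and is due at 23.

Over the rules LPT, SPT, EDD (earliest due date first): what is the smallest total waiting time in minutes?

20

LPT (decreasing processing time): T1 T2 T4 T3.
T1: waits 0, runs 0→12
T2: waits 12, runs 12→18
T4: waits 18, runs 18→22
T3: waits 22, runs 22→24
Sum = 0+12+18+22 = 52.
SPT (increasing processing time): T3 T4 T2 T1.
T3: waits 0, runs 0→2
T4: waits 2, runs 2→6
T2: waits 6, runs 6→12
T1: waits 12, runs 12→24
Sum = 0+2+6+12 = 20.
EDD (increasing due date): T2 T3 T1 T4.
T2: waits 0, runs 0→6
T3: waits 6, runs 6→8
T1: waits 8, runs 8→20
T4: waits 20, runs 20→24
Sum = 0+6+8+20 = 34.
LPT 52, SPT 20, EDD 34 → minimum 20.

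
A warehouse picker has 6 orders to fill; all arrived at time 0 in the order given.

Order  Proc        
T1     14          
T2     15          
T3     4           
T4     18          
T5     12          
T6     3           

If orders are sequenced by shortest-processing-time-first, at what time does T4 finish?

66

SPT (increasing processing time): T6 T3 T5 T1 T2 T4.
T6: 0→3
T3: 3→7
T5: 7→19
T1: 19→33
T2: 33→48
T4: 48→66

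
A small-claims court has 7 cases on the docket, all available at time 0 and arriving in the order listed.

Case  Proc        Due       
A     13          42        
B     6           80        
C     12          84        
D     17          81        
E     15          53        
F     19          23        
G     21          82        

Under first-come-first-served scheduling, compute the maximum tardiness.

59

FIFO (arrival order): A B C D E F G.
A: 0→13, due 42, tardiness 0
B: 13→19, due 80, tardiness 0
C: 19→31, due 84, tardiness 0
D: 31→48, due 81, tardiness 0
E: 48→63, due 53, tardiness 10
F: 63→82, due 23, tardiness 59
G: 82→103, due 82, tardiness 21
Maximum = 59.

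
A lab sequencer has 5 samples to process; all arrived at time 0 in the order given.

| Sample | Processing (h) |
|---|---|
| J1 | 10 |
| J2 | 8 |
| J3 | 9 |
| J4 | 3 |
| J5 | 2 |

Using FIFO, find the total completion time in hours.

117

FIFO (arrival order): J1 J2 J3 J4 J5.
J1: 0→10
J2: 10→18
J3: 18→27
J4: 27→30
J5: 30→32
Sum = 10+18+27+30+32 = 117.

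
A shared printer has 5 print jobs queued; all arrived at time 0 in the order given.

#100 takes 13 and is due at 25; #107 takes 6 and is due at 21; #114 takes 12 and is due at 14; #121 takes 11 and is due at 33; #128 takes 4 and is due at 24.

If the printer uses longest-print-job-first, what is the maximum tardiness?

22

LPT (decreasing processing time): #100 #114 #121 #107 #128.
#100: 0→13, due 25, tardiness 0
#114: 13→25, due 14, tardiness 11
#121: 25→36, due 33, tardiness 3
#107: 36→42, due 21, tardiness 21
#128: 42→46, due 24, tardiness 22
Maximum = 22.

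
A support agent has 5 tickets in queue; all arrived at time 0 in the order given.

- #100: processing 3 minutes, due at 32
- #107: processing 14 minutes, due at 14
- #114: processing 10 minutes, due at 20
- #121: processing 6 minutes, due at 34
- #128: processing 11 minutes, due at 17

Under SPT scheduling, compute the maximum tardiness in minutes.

SPT (increasing processing time): #100 #121 #114 #128 #107.
#100: 0→3, due 32, tardiness 0
#121: 3→9, due 34, tardiness 0
#114: 9→19, due 20, tardiness 0
#128: 19→30, due 17, tardiness 13
#107: 30→44, due 14, tardiness 30
Maximum = 30.

30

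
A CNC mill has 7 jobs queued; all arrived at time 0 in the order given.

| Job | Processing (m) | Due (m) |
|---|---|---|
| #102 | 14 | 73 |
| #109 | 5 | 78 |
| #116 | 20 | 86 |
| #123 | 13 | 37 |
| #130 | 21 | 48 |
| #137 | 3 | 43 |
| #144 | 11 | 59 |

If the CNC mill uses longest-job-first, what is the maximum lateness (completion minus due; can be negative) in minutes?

44

LPT (decreasing processing time): #130 #116 #102 #123 #144 #109 #137.
#130: 0→21, due 48, lateness -27
#116: 21→41, due 86, lateness -45
#102: 41→55, due 73, lateness -18
#123: 55→68, due 37, lateness 31
#144: 68→79, due 59, lateness 20
#109: 79→84, due 78, lateness 6
#137: 84→87, due 43, lateness 44
Maximum = 44.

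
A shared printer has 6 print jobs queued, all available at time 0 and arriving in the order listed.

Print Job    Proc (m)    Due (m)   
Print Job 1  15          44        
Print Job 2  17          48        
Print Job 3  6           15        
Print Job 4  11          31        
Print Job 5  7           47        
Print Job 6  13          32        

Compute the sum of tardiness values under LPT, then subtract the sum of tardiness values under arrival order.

LPT (decreasing processing time): Print Job 2 Print Job 1 Print Job 6 Print Job 4 Print Job 5 Print Job 3.
Print Job 2: 0→17, due 48, tardiness 0
Print Job 1: 17→32, due 44, tardiness 0
Print Job 6: 32→45, due 32, tardiness 13
Print Job 4: 45→56, due 31, tardiness 25
Print Job 5: 56→63, due 47, tardiness 16
Print Job 3: 63→69, due 15, tardiness 54
Sum = 0+0+13+25+16+54 = 108.
FIFO (arrival order): Print Job 1 Print Job 2 Print Job 3 Print Job 4 Print Job 5 Print Job 6.
Print Job 1: 0→15, due 44, tardiness 0
Print Job 2: 15→32, due 48, tardiness 0
Print Job 3: 32→38, due 15, tardiness 23
Print Job 4: 38→49, due 31, tardiness 18
Print Job 5: 49→56, due 47, tardiness 9
Print Job 6: 56→69, due 32, tardiness 37
Sum = 0+0+23+18+9+37 = 87.
Difference = 108 − 87 = 21.

21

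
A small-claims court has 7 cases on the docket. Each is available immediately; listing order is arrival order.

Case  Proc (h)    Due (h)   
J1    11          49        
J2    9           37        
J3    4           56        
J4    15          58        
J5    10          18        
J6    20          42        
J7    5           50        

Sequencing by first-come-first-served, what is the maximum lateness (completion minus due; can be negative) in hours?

FIFO (arrival order): J1 J2 J3 J4 J5 J6 J7.
J1: 0→11, due 49, lateness -38
J2: 11→20, due 37, lateness -17
J3: 20→24, due 56, lateness -32
J4: 24→39, due 58, lateness -19
J5: 39→49, due 18, lateness 31
J6: 49→69, due 42, lateness 27
J7: 69→74, due 50, lateness 24
Maximum = 31.

31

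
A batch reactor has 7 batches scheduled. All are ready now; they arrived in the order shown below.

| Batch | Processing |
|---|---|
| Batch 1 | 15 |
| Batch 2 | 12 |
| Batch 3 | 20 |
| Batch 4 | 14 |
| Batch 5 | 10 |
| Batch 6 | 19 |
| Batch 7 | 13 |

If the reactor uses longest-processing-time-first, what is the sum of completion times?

LPT (decreasing processing time): Batch 3 Batch 6 Batch 1 Batch 4 Batch 7 Batch 2 Batch 5.
Batch 3: 0→20
Batch 6: 20→39
Batch 1: 39→54
Batch 4: 54→68
Batch 7: 68→81
Batch 2: 81→93
Batch 5: 93→103
Sum = 20+39+54+68+81+93+103 = 458.

458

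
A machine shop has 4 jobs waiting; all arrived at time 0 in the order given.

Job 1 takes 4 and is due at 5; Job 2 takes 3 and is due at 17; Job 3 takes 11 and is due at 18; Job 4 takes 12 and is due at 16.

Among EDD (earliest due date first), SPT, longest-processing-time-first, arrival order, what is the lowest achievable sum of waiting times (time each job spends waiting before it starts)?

EDD (increasing due date): Job 1 Job 4 Job 2 Job 3.
Job 1: waits 0, runs 0→4
Job 4: waits 4, runs 4→16
Job 2: waits 16, runs 16→19
Job 3: waits 19, runs 19→30
Sum = 0+4+16+19 = 39.
SPT (increasing processing time): Job 2 Job 1 Job 3 Job 4.
Job 2: waits 0, runs 0→3
Job 1: waits 3, runs 3→7
Job 3: waits 7, runs 7→18
Job 4: waits 18, runs 18→30
Sum = 0+3+7+18 = 28.
LPT (decreasing processing time): Job 4 Job 3 Job 1 Job 2.
Job 4: waits 0, runs 0→12
Job 3: waits 12, runs 12→23
Job 1: waits 23, runs 23→27
Job 2: waits 27, runs 27→30
Sum = 0+12+23+27 = 62.
FIFO (arrival order): Job 1 Job 2 Job 3 Job 4.
Job 1: waits 0, runs 0→4
Job 2: waits 4, runs 4→7
Job 3: waits 7, runs 7→18
Job 4: waits 18, runs 18→30
Sum = 0+4+7+18 = 29.
EDD 39, SPT 28, LPT 62, FIFO 29 → minimum 28.

28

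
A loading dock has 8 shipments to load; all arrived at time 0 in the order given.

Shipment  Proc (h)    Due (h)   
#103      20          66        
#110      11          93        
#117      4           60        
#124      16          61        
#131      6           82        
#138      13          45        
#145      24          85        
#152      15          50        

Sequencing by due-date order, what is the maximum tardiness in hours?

EDD (increasing due date): #138 #152 #117 #124 #103 #131 #145 #110.
#138: 0→13, due 45, tardiness 0
#152: 13→28, due 50, tardiness 0
#117: 28→32, due 60, tardiness 0
#124: 32→48, due 61, tardiness 0
#103: 48→68, due 66, tardiness 2
#131: 68→74, due 82, tardiness 0
#145: 74→98, due 85, tardiness 13
#110: 98→109, due 93, tardiness 16
Maximum = 16.

16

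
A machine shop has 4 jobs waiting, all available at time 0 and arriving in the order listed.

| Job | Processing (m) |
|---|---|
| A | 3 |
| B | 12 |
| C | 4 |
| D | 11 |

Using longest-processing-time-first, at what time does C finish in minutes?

LPT (decreasing processing time): B D C A.
B: 0→12
D: 12→23
C: 23→27

27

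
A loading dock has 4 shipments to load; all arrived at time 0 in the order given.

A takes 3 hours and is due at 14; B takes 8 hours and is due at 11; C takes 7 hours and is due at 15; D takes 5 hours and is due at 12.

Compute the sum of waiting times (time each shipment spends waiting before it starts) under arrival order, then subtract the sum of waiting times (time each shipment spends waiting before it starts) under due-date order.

FIFO (arrival order): A B C D.
A: waits 0, runs 0→3
B: waits 3, runs 3→11
C: waits 11, runs 11→18
D: waits 18, runs 18→23
Sum = 0+3+11+18 = 32.
EDD (increasing due date): B D A C.
B: waits 0, runs 0→8
D: waits 8, runs 8→13
A: waits 13, runs 13→16
C: waits 16, runs 16→23
Sum = 0+8+13+16 = 37.
Difference = 32 − 37 = -5.

-5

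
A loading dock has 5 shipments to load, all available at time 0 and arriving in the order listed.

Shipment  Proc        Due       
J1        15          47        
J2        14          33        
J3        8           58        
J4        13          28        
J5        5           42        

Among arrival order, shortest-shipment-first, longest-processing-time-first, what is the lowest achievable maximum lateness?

FIFO (arrival order): J1 J2 J3 J4 J5.
J1: 0→15, due 47, lateness -32
J2: 15→29, due 33, lateness -4
J3: 29→37, due 58, lateness -21
J4: 37→50, due 28, lateness 22
J5: 50→55, due 42, lateness 13
Maximum = 22.
SPT (increasing processing time): J5 J3 J4 J2 J1.
J5: 0→5, due 42, lateness -37
J3: 5→13, due 58, lateness -45
J4: 13→26, due 28, lateness -2
J2: 26→40, due 33, lateness 7
J1: 40→55, due 47, lateness 8
Maximum = 8.
LPT (decreasing processing time): J1 J2 J4 J3 J5.
J1: 0→15, due 47, lateness -32
J2: 15→29, due 33, lateness -4
J4: 29→42, due 28, lateness 14
J3: 42→50, due 58, lateness -8
J5: 50→55, due 42, lateness 13
Maximum = 14.
FIFO 22, SPT 8, LPT 14 → minimum 8.

8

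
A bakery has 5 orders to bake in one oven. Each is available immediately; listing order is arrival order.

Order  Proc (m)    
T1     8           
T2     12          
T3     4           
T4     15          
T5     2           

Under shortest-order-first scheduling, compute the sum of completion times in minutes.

89

SPT (increasing processing time): T5 T3 T1 T2 T4.
T5: 0→2
T3: 2→6
T1: 6→14
T2: 14→26
T4: 26→41
Sum = 2+6+14+26+41 = 89.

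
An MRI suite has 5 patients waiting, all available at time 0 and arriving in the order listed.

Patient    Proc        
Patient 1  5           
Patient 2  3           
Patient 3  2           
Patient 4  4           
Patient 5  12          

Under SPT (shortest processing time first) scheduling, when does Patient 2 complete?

SPT (increasing processing time): Patient 3 Patient 2 Patient 4 Patient 1 Patient 5.
Patient 3: 0→2
Patient 2: 2→5

5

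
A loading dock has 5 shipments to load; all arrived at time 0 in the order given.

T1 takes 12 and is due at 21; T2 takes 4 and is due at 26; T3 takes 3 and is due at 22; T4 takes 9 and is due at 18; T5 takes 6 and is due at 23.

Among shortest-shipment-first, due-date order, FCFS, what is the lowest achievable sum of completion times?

SPT (increasing processing time): T3 T2 T5 T4 T1.
T3: 0→3
T2: 3→7
T5: 7→13
T4: 13→22
T1: 22→34
Sum = 3+7+13+22+34 = 79.
EDD (increasing due date): T4 T1 T3 T5 T2.
T4: 0→9
T1: 9→21
T3: 21→24
T5: 24→30
T2: 30→34
Sum = 9+21+24+30+34 = 118.
FIFO (arrival order): T1 T2 T3 T4 T5.
T1: 0→12
T2: 12→16
T3: 16→19
T4: 19→28
T5: 28→34
Sum = 12+16+19+28+34 = 109.
SPT 79, EDD 118, FIFO 109 → minimum 79.

79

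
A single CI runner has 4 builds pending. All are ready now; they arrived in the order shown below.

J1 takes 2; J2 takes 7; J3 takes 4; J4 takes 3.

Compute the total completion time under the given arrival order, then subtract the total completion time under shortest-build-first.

8

FIFO (arrival order): J1 J2 J3 J4.
J1: 0→2
J2: 2→9
J3: 9→13
J4: 13→16
Sum = 2+9+13+16 = 40.
SPT (increasing processing time): J1 J4 J3 J2.
J1: 0→2
J4: 2→5
J3: 5→9
J2: 9→16
Sum = 2+5+9+16 = 32.
Difference = 40 − 32 = 8.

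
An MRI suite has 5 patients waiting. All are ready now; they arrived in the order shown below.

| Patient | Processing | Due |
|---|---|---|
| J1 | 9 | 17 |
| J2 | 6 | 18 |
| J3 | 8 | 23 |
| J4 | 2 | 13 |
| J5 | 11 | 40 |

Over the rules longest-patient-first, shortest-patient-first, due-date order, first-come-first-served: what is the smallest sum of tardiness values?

LPT (decreasing processing time): J5 J1 J3 J2 J4.
J5: 0→11, due 40, tardiness 0
J1: 11→20, due 17, tardiness 3
J3: 20→28, due 23, tardiness 5
J2: 28→34, due 18, tardiness 16
J4: 34→36, due 13, tardiness 23
Sum = 0+3+5+16+23 = 47.
SPT (increasing processing time): J4 J2 J3 J1 J5.
J4: 0→2, due 13, tardiness 0
J2: 2→8, due 18, tardiness 0
J3: 8→16, due 23, tardiness 0
J1: 16→25, due 17, tardiness 8
J5: 25→36, due 40, tardiness 0
Sum = 0+0+0+8+0 = 8.
EDD (increasing due date): J4 J1 J2 J3 J5.
J4: 0→2, due 13, tardiness 0
J1: 2→11, due 17, tardiness 0
J2: 11→17, due 18, tardiness 0
J3: 17→25, due 23, tardiness 2
J5: 25→36, due 40, tardiness 0
Sum = 0+0+0+2+0 = 2.
FIFO (arrival order): J1 J2 J3 J4 J5.
J1: 0→9, due 17, tardiness 0
J2: 9→15, due 18, tardiness 0
J3: 15→23, due 23, tardiness 0
J4: 23→25, due 13, tardiness 12
J5: 25→36, due 40, tardiness 0
Sum = 0+0+0+12+0 = 12.
LPT 47, SPT 8, EDD 2, FIFO 12 → minimum 2.

2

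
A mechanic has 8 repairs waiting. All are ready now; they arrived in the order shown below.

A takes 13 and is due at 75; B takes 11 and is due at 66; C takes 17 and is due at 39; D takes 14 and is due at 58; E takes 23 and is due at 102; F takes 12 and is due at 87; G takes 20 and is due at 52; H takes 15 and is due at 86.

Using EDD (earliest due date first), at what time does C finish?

17

EDD (increasing due date): C G D B A H F E.
C: 0→17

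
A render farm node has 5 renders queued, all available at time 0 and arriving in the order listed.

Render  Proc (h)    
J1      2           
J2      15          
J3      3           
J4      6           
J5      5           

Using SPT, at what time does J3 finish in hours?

5

SPT (increasing processing time): J1 J3 J5 J4 J2.
J1: 0→2
J3: 2→5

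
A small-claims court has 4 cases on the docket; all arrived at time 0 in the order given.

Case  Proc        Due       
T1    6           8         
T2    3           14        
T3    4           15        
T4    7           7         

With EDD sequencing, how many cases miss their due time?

3

EDD (increasing due date): T4 T1 T2 T3.
T4: 0→7, due 7, tardiness 0
T1: 7→13, due 8, tardiness 5
T2: 13→16, due 14, tardiness 2
T3: 16→20, due 15, tardiness 5
Late cases: 3.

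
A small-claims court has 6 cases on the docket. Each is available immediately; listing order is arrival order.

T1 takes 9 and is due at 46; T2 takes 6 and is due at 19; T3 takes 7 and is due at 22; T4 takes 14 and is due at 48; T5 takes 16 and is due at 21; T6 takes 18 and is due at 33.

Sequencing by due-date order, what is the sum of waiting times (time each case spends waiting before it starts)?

EDD (increasing due date): T2 T5 T3 T6 T1 T4.
T2: waits 0, runs 0→6
T5: waits 6, runs 6→22
T3: waits 22, runs 22→29
T6: waits 29, runs 29→47
T1: waits 47, runs 47→56
T4: waits 56, runs 56→70
Sum = 0+6+22+29+47+56 = 160.

160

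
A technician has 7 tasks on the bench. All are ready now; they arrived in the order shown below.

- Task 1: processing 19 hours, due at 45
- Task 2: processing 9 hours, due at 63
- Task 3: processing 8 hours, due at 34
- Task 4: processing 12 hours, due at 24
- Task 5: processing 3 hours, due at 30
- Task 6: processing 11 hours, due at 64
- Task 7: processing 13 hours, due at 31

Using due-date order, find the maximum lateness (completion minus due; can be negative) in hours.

EDD (increasing due date): Task 4 Task 5 Task 7 Task 3 Task 1 Task 2 Task 6.
Task 4: 0→12, due 24, lateness -12
Task 5: 12→15, due 30, lateness -15
Task 7: 15→28, due 31, lateness -3
Task 3: 28→36, due 34, lateness 2
Task 1: 36→55, due 45, lateness 10
Task 2: 55→64, due 63, lateness 1
Task 6: 64→75, due 64, lateness 11
Maximum = 11.

11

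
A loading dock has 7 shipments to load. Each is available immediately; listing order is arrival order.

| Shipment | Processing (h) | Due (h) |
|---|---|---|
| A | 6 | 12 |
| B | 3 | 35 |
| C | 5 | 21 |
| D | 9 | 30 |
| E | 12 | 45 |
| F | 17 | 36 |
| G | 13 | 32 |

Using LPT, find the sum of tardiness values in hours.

137

LPT (decreasing processing time): F G E D A C B.
F: 0→17, due 36, tardiness 0
G: 17→30, due 32, tardiness 0
E: 30→42, due 45, tardiness 0
D: 42→51, due 30, tardiness 21
A: 51→57, due 12, tardiness 45
C: 57→62, due 21, tardiness 41
B: 62→65, due 35, tardiness 30
Sum = 0+0+0+21+45+41+30 = 137.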